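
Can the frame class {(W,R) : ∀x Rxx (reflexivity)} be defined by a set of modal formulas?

Yes — defined by □q → q

Yes: it is reflexivity, defined by the T schema □q → q.
Suppose □q→q is valid. At any x set V(q)={w : Rxw}. Then □q holds at x, so q holds at x, i.e. Rxx.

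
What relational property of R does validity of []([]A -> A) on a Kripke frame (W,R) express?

This schema is the T□ axiom.
It corresponds to shift-reflexivity: forall x forall y (Rxy -> Ryy).

Shift-reflexivity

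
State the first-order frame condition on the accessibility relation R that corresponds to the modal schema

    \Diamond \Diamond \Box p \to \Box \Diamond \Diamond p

This is a Sahlqvist (Geach-type) schema ◇^2□^1p → □^1◇^2p.
Minimal-valuation argument: fix x; take any y with xR^2y and any z with xR^1z. Set V(p) to the set of worlds R-reachable from y in exactly 1 step. Then □^1p holds at y, so the antecedent holds at x; validity forces ◇^2p at z, giving a w with zR^2w and yR^1w.
First-order correspondent: \forall x \forall y \forall z ((x R^2 y \wedge xRz) \to \exists w (yRw \wedge z R^2 w)).

\forall x \forall y \forall z ((x R^2 y \wedge xRz) \to \exists w (yRw \wedge z R^2 w))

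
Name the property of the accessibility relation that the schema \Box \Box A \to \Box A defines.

Density

Suppose □□A→□A is valid. Take Rxy and set V(A)={w : xR²w}. Then □□A at x, so □A at x, so A at y, i.e. ∃z(Rxz∧Rzy).
The converse is a direct semantic check.
Frame condition: \forall x \forall y (Rxy \to \exists z (Rxz \wedge Rzy)).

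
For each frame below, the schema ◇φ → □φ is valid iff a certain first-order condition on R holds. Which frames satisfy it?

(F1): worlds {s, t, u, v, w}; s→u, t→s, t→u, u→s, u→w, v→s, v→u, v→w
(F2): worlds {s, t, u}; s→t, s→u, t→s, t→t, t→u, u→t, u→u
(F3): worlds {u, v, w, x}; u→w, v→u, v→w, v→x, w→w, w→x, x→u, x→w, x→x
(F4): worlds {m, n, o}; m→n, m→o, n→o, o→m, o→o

Frame correspondent (Sahlqvist): ∀x ∀y ∀z (Rxy ∧ Rxz → y = z) — i.e. partial functionality.
(F1): fails — t sees both s and u.
(F2): fails — s sees both t and u.
(F3): fails — v sees both u and w.
(F4): fails — m sees both n and o.
Valid on no frame.

none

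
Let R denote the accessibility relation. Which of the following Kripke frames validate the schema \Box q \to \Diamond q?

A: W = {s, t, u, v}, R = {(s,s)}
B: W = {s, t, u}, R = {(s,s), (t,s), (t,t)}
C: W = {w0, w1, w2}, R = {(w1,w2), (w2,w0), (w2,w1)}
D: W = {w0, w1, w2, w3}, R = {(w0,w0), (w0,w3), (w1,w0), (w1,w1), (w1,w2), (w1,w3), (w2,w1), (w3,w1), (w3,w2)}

Frame correspondent (Sahlqvist): \forall x \exists y Rxy — i.e. seriality.
A: fails — world t has no successor.
B: fails — world u has no successor.
C: fails — world w0 has no successor.
D: satisfies the condition.

D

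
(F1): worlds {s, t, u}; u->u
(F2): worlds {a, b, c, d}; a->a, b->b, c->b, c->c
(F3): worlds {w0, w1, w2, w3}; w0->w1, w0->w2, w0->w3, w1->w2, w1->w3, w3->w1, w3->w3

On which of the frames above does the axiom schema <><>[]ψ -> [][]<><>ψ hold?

Frame correspondent (Sahlqvist): forall x forall y forall z ((x R^2 y & x R^2 z) -> exists w (yRw & z R^2 w)) — i.e. a generalized confluence (Geach) condition.
(F1): satisfies the condition.
(F2): satisfies the condition.
(F3): fails — w0R²w1, w0R²w2 but no w with w1Rw and w2R²w.
Valid on: (F1), (F2).

(F1), (F2)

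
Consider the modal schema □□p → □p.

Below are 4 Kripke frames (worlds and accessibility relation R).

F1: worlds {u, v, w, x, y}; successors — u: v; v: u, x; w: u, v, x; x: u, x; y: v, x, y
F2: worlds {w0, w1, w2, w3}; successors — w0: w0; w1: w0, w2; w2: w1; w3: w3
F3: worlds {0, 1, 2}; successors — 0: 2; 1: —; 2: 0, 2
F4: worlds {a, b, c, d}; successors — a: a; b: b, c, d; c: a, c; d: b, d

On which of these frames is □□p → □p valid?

This is the axiom for density; its first-order frame correspondent is ∀x ∀y (Rxy → ∃z (Rxz ∧ Rzy)).
F1: fails — Ruv but no z with Ruz and Rzv.
F2: fails — Rw1w2 but no z with Rw1z and Rzw2.
F3: condition met.
F4: condition met.
Valid on: F3, F4.

F3, F4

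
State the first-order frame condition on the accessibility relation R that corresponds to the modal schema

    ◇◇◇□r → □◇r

This is a Sahlqvist (Geach-type) schema ◇^3□^1r → □^1◇^1r.
First-order correspondent: ∀x ∀y ∀z ((xR³y ∧ xRz) → ∃w (yRw ∧ zRw)).

∀x ∀y ∀z ((xR³y ∧ xRz) → ∃w (yRw ∧ zRw))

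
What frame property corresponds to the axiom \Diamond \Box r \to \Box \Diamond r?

convergence

This schema is the .2 axiom.
It corresponds to convergence: \forall x \forall y \forall z (Rxy \wedge Rxz \to \exists w (Ryw \wedge Rzw)).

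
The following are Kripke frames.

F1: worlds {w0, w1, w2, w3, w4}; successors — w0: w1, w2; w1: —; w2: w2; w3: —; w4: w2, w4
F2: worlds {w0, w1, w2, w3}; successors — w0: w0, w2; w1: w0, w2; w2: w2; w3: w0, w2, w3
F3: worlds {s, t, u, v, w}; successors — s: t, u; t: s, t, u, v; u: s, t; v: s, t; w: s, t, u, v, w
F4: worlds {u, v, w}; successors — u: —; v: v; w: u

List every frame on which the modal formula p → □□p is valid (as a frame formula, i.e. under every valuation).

Frame correspondent (Sahlqvist): ∀x ∀z (xR²z → ∃w (x = w ∧ z = w)) — i.e. a generalized confluence (Geach) condition.
F1: fails — w0R²w2 but w0 ≠ w2.
F2: fails — w0R²w2 but w0 ≠ w2.
F3: fails — sR²t but s ≠ t.
F4: condition met.
Valid on: F4.

F4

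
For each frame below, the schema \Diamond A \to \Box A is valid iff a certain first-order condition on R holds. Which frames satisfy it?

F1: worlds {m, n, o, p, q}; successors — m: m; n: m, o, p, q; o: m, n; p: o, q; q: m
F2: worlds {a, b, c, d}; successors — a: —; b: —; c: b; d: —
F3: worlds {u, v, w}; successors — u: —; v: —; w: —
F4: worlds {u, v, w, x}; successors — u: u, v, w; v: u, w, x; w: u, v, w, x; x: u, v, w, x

F2, F3

This is the axiom for partial functionality; its first-order frame correspondent is \forall x \forall y \forall z (Rxy \wedge Rxz \to y = z).
F1: fails — n sees both m and o.
F2: satisfies the condition.
F3: satisfies the condition.
F4: fails — u sees both u and v.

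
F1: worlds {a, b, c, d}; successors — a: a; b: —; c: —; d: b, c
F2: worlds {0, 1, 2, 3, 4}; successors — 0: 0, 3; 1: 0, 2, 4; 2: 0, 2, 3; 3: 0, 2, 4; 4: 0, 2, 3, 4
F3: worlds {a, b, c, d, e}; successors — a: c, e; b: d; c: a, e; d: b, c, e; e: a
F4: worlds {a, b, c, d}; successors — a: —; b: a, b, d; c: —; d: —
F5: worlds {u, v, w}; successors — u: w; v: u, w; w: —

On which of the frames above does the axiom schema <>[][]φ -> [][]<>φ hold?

The schema corresponds to a generalized confluence (Geach) condition: forall x forall y forall z ((xRy & x R^2 z) -> exists w (y R^2 w & zRw)).
F1: holds.
F2: holds.
F3: fails — aRe, aR²e but no w with eR²w and eRw.
F4: fails — bRa, bR²a but no w with aR²w and aRw.
F5: fails — vRu, vR²w but no t with uR²t and wRt.

F1, F2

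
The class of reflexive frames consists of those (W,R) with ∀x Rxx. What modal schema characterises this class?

The condition is reflexivity. The T schema □q → q defines it.
Suppose □q→q is valid. At any x set V(q)={w : Rxw}. Then □q holds at x, so q holds at x, i.e. Rxx.

□q → q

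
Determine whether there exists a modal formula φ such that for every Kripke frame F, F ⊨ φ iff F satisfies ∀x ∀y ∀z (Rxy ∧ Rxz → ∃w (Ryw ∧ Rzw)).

Definable; ◇□r → □◇r defines it

Yes: it is convergence, defined by the .2 schema ◇□r → □◇r.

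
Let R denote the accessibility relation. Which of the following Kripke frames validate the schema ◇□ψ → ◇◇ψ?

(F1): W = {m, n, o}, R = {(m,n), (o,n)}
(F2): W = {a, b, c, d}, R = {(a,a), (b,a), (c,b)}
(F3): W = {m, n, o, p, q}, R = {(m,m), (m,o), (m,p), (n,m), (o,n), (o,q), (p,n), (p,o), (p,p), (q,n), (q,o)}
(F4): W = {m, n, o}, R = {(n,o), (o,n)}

(F2), (F3), (F4)

The schema corresponds to a generalized confluence (Geach) condition: ∀x ∀y (xRy → ∃w (yRw ∧ xR²w)).
(F1): fails — mRn but no w with nRw and mR²w.
(F2): condition met.
(F3): condition met.
(F4): condition met.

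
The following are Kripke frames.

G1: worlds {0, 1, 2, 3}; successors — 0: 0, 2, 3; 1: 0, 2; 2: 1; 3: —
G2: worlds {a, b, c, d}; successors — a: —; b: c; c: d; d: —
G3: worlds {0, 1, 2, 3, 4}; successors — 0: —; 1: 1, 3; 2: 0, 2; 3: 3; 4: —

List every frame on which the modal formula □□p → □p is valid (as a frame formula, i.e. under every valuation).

This is the axiom for density; its first-order frame correspondent is ∀x ∀y (Rxy → ∃z (Rxz ∧ Rzy)).
G1: fails — R21 but no z with R2z and Rz1.
G2: fails — Rbc but no z with Rbz and Rzc.
G3: holds.

G3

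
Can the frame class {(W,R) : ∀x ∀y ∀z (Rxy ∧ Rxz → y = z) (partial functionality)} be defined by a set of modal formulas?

Definable; ◇r → □r defines it

Yes: it is partial functionality, defined by the CD schema ◇r → □r.
Suppose ◇r→□r is valid. Take Rxy, Rxz and set V(r)={y}. Then ◇r at x, so □r at x, so r at z, i.e. z=y.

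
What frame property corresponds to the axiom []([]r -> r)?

Suppose □(□r→r) is valid. Take Rxy and set V(r)={w : Ryw}. Then at y, □r holds; since □(□r→r) at x, □r→r at y, so r at y, i.e. Ryy.
The converse is a direct semantic check.
So the correspondent is shift-reflexivity.

Shift-reflexivity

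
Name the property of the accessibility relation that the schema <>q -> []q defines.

Suppose ◇q→□q is valid. Take Rxy, Rxz and set V(q)={y}. Then ◇q at x, so □q at x, so q at z, i.e. z=y.
Conversely, on a frame with partial functionality the schema holds at every world under every valuation.
Frame condition: forall x forall y forall z (Rxy & Rxz -> y = z).

partial functionality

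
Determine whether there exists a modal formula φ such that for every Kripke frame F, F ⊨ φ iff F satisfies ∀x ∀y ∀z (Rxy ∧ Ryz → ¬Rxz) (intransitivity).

Any modally definable frame class is closed under surjective bounded morphisms.
The 3-cycle (worlds s,t,u with s→t→u→s) is intransitive. Mapping every world to a single reflexive point • is a surjective bounded morphism; the reflexive point is not intransitive (R••∧R•• but R••).
So the class is not modally definable.

No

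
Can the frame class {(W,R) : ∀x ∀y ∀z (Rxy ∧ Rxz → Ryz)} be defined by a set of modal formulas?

This is a Sahlqvist condition; the 5 axiom ◇r → □◇r defines it.
Suppose ◇r→□◇r is valid. Take Rxy, Rxz and set V(r)={y}. Then ◇r at x, so □◇r at x, so ◇r at z, so some w with Rzw has r; w=y, i.e. Rzy. By symmetry of the argument, Ryz.

Yes, by ◇r → □◇r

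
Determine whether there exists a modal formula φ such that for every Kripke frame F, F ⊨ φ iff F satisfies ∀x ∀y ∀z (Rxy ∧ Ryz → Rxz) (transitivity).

Yes, by □r → □□r

This is a Sahlqvist condition; the 4 axiom □r → □□r defines it.
Suppose □r→□□r is valid. Take Rxy, Ryz and set V(r)={w : Rxw}. Then □r at x, so □□r at x, so □r at y, so r at z, i.e. Rxz.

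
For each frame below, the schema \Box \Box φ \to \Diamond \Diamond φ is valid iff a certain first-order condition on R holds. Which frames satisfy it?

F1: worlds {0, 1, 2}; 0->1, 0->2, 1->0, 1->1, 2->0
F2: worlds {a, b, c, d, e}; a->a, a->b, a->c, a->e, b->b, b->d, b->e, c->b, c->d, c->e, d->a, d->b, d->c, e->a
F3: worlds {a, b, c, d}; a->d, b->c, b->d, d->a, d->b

The schema corresponds to a generalized confluence (Geach) condition: \forall x \exists w (x R^2 w \wedge x R^2 w).
F1: satisfies the condition.
F2: satisfies the condition.
F3: fails — at c but no w with cR²w and cR²w.

F1, F2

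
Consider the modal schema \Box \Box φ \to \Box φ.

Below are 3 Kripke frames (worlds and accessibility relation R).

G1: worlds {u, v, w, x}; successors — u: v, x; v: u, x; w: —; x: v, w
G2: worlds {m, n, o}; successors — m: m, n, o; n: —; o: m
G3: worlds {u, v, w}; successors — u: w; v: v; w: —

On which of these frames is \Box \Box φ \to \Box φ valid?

This is the axiom for density; its first-order frame correspondent is \forall x \forall y (Rxy \to \exists z (Rxz \wedge Rzy)).
G1: fails — Rxw but no z with Rxz and Rzw.
G2: condition met.
G3: fails — Ruw but no z with Ruz and Rzw.
Valid on: G2.

G2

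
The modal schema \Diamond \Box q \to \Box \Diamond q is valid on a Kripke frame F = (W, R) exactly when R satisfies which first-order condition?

convergence

This is the .2 axiom.
It corresponds to convergence: \forall x \forall y \forall z (Rxy \wedge Rxz \to \exists w (Ryw \wedge Rzw)).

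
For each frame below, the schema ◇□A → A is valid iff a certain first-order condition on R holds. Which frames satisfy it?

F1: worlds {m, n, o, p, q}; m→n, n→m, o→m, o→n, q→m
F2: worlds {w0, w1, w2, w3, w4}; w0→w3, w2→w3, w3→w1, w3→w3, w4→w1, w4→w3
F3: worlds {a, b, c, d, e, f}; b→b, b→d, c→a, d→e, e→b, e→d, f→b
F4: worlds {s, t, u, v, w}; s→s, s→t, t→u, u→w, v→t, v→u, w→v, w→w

The schema corresponds to symmetry: ∀x ∀y (Rxy → Ryx).
F1: fails — Rom but not Rmo.
F2: fails — Rw3w1 but not Rw1w3.
F3: fails — Reb but not Rbe.
F4: fails — Ruw but not Rwu.

none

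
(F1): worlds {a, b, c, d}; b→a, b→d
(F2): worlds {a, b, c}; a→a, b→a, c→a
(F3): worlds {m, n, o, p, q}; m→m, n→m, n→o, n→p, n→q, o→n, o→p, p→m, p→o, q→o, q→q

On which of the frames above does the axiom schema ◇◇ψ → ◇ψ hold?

Frame correspondent (Sahlqvist): ∀x ∀y ∀z (Rxy ∧ Ryz → Rxz) — i.e. transitivity.
(F1): holds.
(F2): holds.
(F3): fails — Ron and Rno but not Roo.
Valid on: (F1), (F2).

(F1), (F2)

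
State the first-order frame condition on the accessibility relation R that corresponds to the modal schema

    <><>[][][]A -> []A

forall x forall y forall z ((x R^2 y & xRz) -> exists w (y R^3 w & z = w))

This is a Sahlqvist (Geach-type) schema ◇^2□^3A → □^1◇^0A.
First-order correspondent: forall x forall y forall z ((x R^2 y & xRz) -> exists w (y R^3 w & z = w)).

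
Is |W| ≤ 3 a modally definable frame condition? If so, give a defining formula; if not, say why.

Any modally definable frame class is closed under disjoint unions.
Any modal formula valid on each of 4 disjoint one-world frames is valid on their disjoint union (validity is preserved under disjoint unions). Each one-world frame has |W|=1≤3, but the union has |W|=4.
So the class is not modally definable.

Not definable by any modal formula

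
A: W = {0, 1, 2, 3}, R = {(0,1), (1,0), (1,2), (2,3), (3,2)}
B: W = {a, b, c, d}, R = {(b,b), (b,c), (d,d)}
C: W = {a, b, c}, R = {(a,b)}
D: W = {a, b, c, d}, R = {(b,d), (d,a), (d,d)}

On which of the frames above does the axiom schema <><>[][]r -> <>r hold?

Frame correspondent (Sahlqvist): forall x forall y (x R^2 y -> exists w (y R^2 w & xRw)) — i.e. a generalized confluence (Geach) condition.
A: fails — 0R²0 but no w with 0R²w and 0Rw.
B: fails — bR²c but no w with cR²w and bRw.
C: satisfies the condition.
D: fails — bR²a but no w with aR²w and bRw.

C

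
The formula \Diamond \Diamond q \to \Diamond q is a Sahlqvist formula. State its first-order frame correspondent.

transitivity: \forall x \forall y \forall z (Rxy \wedge Ryz \to Rxz)

This is a form of the 4 axiom.
It corresponds to transitivity: \forall x \forall y \forall z (Rxy \wedge Ryz \to Rxz).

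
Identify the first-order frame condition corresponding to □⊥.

emptiness of R: ∀x ∀y ¬Rxy

□⊥ is valid iff no world has any successor (otherwise □⊥ fails at any world with one).
Conversely, on a frame with emptiness of R the schema holds at every world under every valuation.
So the correspondent is emptiness of R.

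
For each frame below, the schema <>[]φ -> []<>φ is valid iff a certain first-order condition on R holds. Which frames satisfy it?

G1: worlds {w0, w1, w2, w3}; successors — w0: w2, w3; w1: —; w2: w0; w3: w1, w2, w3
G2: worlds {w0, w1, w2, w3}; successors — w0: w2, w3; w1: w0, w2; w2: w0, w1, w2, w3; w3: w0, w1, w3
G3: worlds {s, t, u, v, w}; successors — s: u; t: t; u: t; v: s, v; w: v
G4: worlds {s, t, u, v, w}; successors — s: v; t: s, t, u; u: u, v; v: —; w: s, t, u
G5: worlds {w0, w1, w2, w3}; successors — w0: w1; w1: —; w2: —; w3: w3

G2

Frame correspondent (Sahlqvist): forall x forall y forall z (Rxy & Rxz -> exists w (Ryw & Rzw)) — i.e. convergence.
G1: fails — Rw0w2 and Rw0w3 but w2 and w3 have no common successor.
G2: ✓.
G3: fails — Rvv and Rvs but v and s have no common successor.
G4: fails — Rsv and Rsv but v and v have no common successor.
G5: fails — Rw0w1 and Rw0w1 but w1 and w1 have no common successor.
Valid on: G2.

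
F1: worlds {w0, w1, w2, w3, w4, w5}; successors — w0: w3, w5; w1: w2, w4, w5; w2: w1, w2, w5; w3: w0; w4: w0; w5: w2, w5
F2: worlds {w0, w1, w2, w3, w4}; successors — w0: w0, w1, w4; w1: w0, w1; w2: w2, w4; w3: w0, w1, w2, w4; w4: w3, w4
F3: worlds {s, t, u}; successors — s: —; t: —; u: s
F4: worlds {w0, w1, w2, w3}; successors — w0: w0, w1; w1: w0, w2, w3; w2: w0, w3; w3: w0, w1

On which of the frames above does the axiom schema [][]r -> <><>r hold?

Frame correspondent (Sahlqvist): forall x exists w (x R^2 w & x R^2 w) — i.e. a generalized confluence (Geach) condition.
F1: ✓.
F2: ✓.
F3: fails — at s but no w with sR²w and sR²w.
F4: ✓.
Valid on: F1, F2, F4.

F1, F2, F4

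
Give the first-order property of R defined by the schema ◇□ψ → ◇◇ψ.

This is a Sahlqvist (Geach-type) schema ◇^1□^1ψ → □^0◇^2ψ.
Minimal-valuation argument: fix x; take any y with xR^1y and any z with xR^0z. Set V(ψ) to the set of worlds R-reachable from y in exactly 1 step. Then □^1ψ holds at y, so the antecedent holds at x; validity forces ◇^2ψ at z, giving a w with zR^2w and yR^1w.
First-order correspondent: ∀x ∀y (xRy → ∃w (yRw ∧ xR²w)).

∀x ∀y (xRy → ∃w (yRw ∧ xR²w))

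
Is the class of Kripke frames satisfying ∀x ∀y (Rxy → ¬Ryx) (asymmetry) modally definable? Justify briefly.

Not definable by any modal formula

If a class were modally definable it would be closed under surjective bounded morphisms (Goldblatt–Thomason).
The 4-cycle (worlds s,t,u,v with s→t→u→v→s) is asymmetric. Mapping every world to a single reflexive point • is a surjective bounded morphism, and the reflexive point is not asymmetric (R•• but asymmetry requires ¬R••).
Hence asymmetry is not modally definable.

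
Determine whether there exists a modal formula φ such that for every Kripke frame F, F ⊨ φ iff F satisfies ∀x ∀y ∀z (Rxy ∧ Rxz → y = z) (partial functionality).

Yes, by ◇r → □r

Yes: it is partial functionality, defined by the CD schema ◇r → □r.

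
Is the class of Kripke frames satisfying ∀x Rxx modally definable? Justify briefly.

Yes, by □p → p

Yes: it is reflexivity, defined by the T schema □p → p.
Suppose □p→p is valid. At any x set V(p)={w : Rxw}. Then □p holds at x, so p holds at x, i.e. Rxx.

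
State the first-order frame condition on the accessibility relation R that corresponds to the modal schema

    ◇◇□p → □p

This is a Sahlqvist (Geach-type) schema ◇^2□^1p → □^1◇^0p.
First-order correspondent: ∀x ∀y ∀z ((xR²y ∧ xRz) → ∃w (yRw ∧ z = w)).

∀x ∀y ∀z ((xR²y ∧ xRz) → ∃w (yRw ∧ z = w))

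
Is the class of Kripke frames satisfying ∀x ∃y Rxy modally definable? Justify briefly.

This is a Sahlqvist condition; the D axiom □q → ◇q defines it.
Suppose □q→◇q is valid. At any x set V(q)=W. Then □q at x, so ◇q at x, so x has a successor.

Yes — defined by □q → ◇q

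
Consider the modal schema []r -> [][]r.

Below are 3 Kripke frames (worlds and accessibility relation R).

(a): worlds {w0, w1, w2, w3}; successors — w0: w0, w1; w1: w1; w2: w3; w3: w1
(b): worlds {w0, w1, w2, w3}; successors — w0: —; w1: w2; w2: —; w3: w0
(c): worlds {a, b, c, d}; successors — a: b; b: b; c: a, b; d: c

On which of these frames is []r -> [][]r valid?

This is the axiom for transitivity; its first-order frame correspondent is forall x forall y forall z (Rxy & Ryz -> Rxz).
(a): fails — Rw2w3 and Rw3w1 but not Rw2w1.
(b): satisfies the condition.
(c): fails — Rdc and Rcb but not Rdb.
Valid on: (b).

(b)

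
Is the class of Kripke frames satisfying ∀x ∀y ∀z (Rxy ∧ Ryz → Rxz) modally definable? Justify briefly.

Definable; □p → □□p defines it

Yes: it is transitivity, defined by the 4 schema □p → □□p.
Suppose □p→□□p is valid. Take Rxy, Ryz and set V(p)={w : Rxw}. Then □p at x, so □□p at x, so □p at y, so p at z, i.e. Rxz.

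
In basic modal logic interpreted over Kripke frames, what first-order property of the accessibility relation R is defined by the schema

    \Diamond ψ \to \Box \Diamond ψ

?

Suppose ◇ψ→□◇ψ is valid. Take Rxy, Rxz and set V(ψ)={y}. Then ◇ψ at x, so □◇ψ at x, so ◇ψ at z, so some w with Rzw has ψ; w=y, i.e. Rzy. By symmetry of the argument, Ryz.
The converse is a direct semantic check.
So the correspondent is the Euclidean property.

The Euclidean property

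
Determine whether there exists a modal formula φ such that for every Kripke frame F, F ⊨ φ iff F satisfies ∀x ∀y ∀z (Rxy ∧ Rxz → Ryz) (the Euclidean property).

Yes, by ◇q → □◇q

This is a Sahlqvist condition; the 5 axiom ◇q → □◇q defines it.
Suppose ◇q→□◇q is valid. Take Rxy, Rxz and set V(q)={y}. Then ◇q at x, so □◇q at x, so ◇q at z, so some w with Rzw has q; w=y, i.e. Rzy. By symmetry of the argument, Ryz.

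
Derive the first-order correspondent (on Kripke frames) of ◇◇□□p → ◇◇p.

This is a Sahlqvist (Geach-type) schema ◇^2□^2p → □^0◇^2p.
Minimal-valuation argument: fix x; take any y with xR^2y and any z with xR^0z. Set V(p) to the set of worlds R-reachable from y in exactly 2 steps. Then □^2p holds at y, so the antecedent holds at x; validity forces ◇^2p at z, giving a w with zR^2w and yR^2w.
First-order correspondent: ∀x ∀y (xR²y → ∃w (yR²w ∧ xR²w)).

∀x ∀y (xR²y → ∃w (yR²w ∧ xR²w))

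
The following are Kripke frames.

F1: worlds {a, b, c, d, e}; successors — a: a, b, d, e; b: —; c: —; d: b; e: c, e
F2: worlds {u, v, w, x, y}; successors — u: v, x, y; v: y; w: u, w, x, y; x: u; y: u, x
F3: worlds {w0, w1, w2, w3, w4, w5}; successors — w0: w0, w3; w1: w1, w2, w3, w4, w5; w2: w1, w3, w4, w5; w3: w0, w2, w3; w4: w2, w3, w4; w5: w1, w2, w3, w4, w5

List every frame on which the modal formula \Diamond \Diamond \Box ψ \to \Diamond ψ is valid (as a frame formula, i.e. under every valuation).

The schema corresponds to a generalized confluence (Geach) condition: \forall x \forall y (x R^2 y \to \exists w (yRw \wedge xRw)).
F1: fails — aR²b but no w with bRw and aRw.
F2: fails — uR²x but no t with xRt and uRt.
F3: holds.
Valid on: F3.

F3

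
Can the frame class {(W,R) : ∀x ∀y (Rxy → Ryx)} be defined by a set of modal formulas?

Definable; p → □◇p defines it

This is a Sahlqvist condition; the B axiom p → □◇p defines it.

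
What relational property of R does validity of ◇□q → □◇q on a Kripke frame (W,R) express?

Suppose ◇□q→□◇q is valid. Take Rxy, Rxz and set V(q)={w : Ryw}. Then □q at y so ◇□q at x, so □◇q at x, so ◇q at z, giving w with Rzw and Ryw.

convergence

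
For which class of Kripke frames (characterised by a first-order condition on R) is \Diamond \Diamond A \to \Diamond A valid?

This schema is equivalent to the 4 axiom □A → □□A.
It corresponds to transitivity: \forall x \forall y \forall z (Rxy \wedge Ryz \to Rxz).

Transitivity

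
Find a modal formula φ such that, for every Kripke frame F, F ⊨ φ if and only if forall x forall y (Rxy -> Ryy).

□(□s → s)

A defining formula is □(□s → s) (the T□ axiom).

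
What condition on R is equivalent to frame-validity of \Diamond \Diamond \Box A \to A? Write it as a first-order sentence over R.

\forall x \forall y (x R^2 y \to \exists w (yRw \wedge x = w))

This is a Sahlqvist (Geach-type) schema ◇^2□^1A → □^0◇^0A.
Minimal-valuation argument: fix x; take any y with xR^2y and any z with xR^0z. Set V(A) to the set of worlds R-reachable from y in exactly 1 step. Then □^1A holds at y, so the antecedent holds at x; validity forces ◇^0A at z, giving a w with zR^0w and yR^1w.
First-order correspondent: \forall x \forall y (x R^2 y \to \exists w (yRw \wedge x = w)).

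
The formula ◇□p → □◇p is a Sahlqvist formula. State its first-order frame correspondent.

Suppose ◇□p→□◇p is valid. Take Rxy, Rxz and set V(p)={w : Ryw}. Then □p at y so ◇□p at x, so □◇p at x, so ◇p at z, giving w with Rzw and Ryw.

convergence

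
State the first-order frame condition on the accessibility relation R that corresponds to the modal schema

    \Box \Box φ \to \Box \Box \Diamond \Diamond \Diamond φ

This is a Sahlqvist (Geach-type) schema ◇^0□^2φ → □^2◇^3φ.
Minimal-valuation argument: fix x; take any y with xR^0y and any z with xR^2z. Set V(φ) to the set of worlds R-reachable from y in exactly 2 steps. Then □^2φ holds at y, so the antecedent holds at x; validity forces ◇^3φ at z, giving a w with zR^3w and yR^2w.
First-order correspondent: \forall x \forall z (x R^2 z \to \exists w (x R^2 w \wedge z R^3 w)).

\forall x \forall z (x R^2 z \to \exists w (x R^2 w \wedge z R^3 w))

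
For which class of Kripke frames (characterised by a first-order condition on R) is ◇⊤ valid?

seriality

◇⊤ holds at w iff w has a successor, so frame-validity of ◇⊤ is exactly seriality. Equivalently via □A → ◇A:
Suppose □A→◇A is valid. At any x set V(A)=W. Then □A at x, so ◇A at x, so x has a successor.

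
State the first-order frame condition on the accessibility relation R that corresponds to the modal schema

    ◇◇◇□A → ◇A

∀x ∀y (xR³y → ∃w (yRw ∧ xRw))

This is a Sahlqvist (Geach-type) schema ◇^3□^1A → □^0◇^1A.
Minimal-valuation argument: fix x; take any y with xR^3y and any z with xR^0z. Set V(A) to the set of worlds R-reachable from y in exactly 1 step. Then □^1A holds at y, so the antecedent holds at x; validity forces ◇^1A at z, giving a w with zR^1w and yR^1w.
First-order correspondent: ∀x ∀y (xR³y → ∃w (yRw ∧ xRw)).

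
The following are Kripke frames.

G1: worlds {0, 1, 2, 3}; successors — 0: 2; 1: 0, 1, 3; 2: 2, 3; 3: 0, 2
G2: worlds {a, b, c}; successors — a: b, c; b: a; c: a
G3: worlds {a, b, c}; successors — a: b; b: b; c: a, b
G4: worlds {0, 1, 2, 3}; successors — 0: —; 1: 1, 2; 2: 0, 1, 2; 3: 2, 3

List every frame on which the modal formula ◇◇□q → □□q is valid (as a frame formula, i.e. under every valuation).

This is the axiom for a generalized confluence (Geach) condition; its first-order frame correspondent is ∀x ∀y ∀z ((xR²y ∧ xR²z) → ∃w (yRw ∧ z = w)).
G1: fails — 0R²3, 0R²3 but no w with 3Rw and 3=w.
G2: fails — aR²a, aR²a but no w with aRw and a=w.
G3: ✓.
G4: fails — 1R²0, 1R²0 but no w with 0Rw and 0=w.
Valid on: G3.

G3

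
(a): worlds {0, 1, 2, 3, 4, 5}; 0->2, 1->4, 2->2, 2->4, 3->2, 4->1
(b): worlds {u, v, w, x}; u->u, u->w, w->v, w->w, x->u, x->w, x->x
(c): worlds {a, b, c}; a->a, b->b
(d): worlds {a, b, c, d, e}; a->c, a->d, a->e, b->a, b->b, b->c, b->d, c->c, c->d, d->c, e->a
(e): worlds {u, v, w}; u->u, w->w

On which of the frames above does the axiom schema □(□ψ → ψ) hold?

The schema corresponds to shift-reflexivity: ∀x ∀y (Rxy → Ryy).
(a): fails — R14 but not R44.
(b): fails — Rwv but not Rvv.
(c): satisfies the condition.
(d): fails — Rcd but not Rdd.
(e): satisfies the condition.
Valid on: (c), (e).

(c), (e)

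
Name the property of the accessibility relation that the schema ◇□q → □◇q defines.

Convergence

Suppose ◇□q→□◇q is valid. Take Rxy, Rxz and set V(q)={w : Ryw}. Then □q at y so ◇□q at x, so □◇q at x, so ◇q at z, giving w with Rzw and Ryw.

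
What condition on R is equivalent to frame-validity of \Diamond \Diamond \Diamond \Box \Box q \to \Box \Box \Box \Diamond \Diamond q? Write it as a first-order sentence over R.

\forall x \forall y \forall z ((x R^3 y \wedge x R^3 z) \to \exists w (y R^2 w \wedge z R^2 w))

This is a Sahlqvist (Geach-type) schema ◇^3□^2q → □^3◇^2q.
Minimal-valuation argument: fix x; take any y with xR^3y and any z with xR^3z. Set V(q) to the set of worlds R-reachable from y in exactly 2 steps. Then □^2q holds at y, so the antecedent holds at x; validity forces ◇^2q at z, giving a w with zR^2w and yR^2w.
First-order correspondent: \forall x \forall y \forall z ((x R^3 y \wedge x R^3 z) \to \exists w (y R^2 w \wedge z R^2 w)).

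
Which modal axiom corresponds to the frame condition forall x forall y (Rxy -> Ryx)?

ψ → □◇ψ

The condition is symmetry. The B schema ψ → □◇ψ defines it.
Suppose ψ→□◇ψ is valid. Take Rxy and set V(ψ)={x}. Then ψ at x, so □◇ψ at x, so ◇ψ at y, so some z with Ryz has ψ; z=x, i.e. Ryx.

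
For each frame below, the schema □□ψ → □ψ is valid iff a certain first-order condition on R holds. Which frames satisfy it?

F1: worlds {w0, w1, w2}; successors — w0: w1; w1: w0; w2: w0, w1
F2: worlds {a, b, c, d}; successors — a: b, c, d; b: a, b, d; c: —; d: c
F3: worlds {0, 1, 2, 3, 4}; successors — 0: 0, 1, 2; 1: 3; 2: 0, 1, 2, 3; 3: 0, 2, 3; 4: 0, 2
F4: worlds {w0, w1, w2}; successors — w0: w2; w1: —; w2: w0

The schema corresponds to density: ∀x ∀y (Rxy → ∃z (Rxz ∧ Rzy)).
F1: fails — Rw0w1 but no z with Rw0z and Rzw1.
F2: fails — Rdc but no z with Rdz and Rzc.
F3: ✓.
F4: fails — Rw0w2 but no z with Rw0z and Rzw2.

F3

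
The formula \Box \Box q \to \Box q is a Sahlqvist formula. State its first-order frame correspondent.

Density

Suppose □□q→□q is valid. Take Rxy and set V(q)={w : xR²w}. Then □□q at x, so □q at x, so q at y, i.e. ∃z(Rxz∧Rzy).
Conversely, any frame satisfying \forall x \forall y (Rxy \to \exists z (Rxz \wedge Rzy)) validates the schema.
So the correspondent is density.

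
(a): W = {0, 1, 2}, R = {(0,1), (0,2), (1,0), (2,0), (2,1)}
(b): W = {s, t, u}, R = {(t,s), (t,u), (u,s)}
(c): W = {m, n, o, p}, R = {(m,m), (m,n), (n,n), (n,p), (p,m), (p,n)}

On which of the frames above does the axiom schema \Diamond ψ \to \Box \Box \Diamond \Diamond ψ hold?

This is the axiom for a generalized confluence (Geach) condition; its first-order frame correspondent is \forall x \forall y \forall z ((xRy \wedge x R^2 z) \to \exists w (y = w \wedge z R^2 w)).
(a): fails — 0R2, 0R²0 but no w with 2=w and 0R²w.
(b): fails — tRs, tR²s but no w with s=w and sR²w.
(c): satisfies the condition.
Valid on: (c).

(c)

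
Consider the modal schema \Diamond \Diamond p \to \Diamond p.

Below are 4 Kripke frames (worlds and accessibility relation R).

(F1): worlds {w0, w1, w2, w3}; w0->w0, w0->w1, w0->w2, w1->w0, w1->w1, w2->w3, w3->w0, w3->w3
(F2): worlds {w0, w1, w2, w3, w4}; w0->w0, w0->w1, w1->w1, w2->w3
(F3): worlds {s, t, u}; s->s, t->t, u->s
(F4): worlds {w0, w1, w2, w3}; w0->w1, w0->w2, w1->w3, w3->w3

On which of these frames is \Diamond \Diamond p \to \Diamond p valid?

(F2), (F3)

This is the axiom for transitivity; its first-order frame correspondent is \forall x \forall y \forall z (Rxy \wedge Ryz \to Rxz).
(F1): fails — Rw1w0 and Rw0w2 but not Rw1w2.
(F2): holds.
(F3): holds.
(F4): fails — Rw0w1 and Rw1w3 but not Rw0w3.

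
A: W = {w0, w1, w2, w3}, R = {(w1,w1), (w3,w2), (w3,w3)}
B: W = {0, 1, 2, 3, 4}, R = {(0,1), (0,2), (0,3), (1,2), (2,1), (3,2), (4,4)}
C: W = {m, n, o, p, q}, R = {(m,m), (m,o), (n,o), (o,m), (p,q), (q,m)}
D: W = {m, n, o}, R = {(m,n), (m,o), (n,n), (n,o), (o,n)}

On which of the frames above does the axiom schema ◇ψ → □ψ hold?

none

Frame correspondent (Sahlqvist): ∀x ∀y ∀z (Rxy ∧ Rxz → y = z) — i.e. partial functionality.
A: fails — w3 sees both w2 and w3.
B: fails — 0 sees both 1 and 2.
C: fails — m sees both m and o.
D: fails — m sees both n and o.
Valid on no frame.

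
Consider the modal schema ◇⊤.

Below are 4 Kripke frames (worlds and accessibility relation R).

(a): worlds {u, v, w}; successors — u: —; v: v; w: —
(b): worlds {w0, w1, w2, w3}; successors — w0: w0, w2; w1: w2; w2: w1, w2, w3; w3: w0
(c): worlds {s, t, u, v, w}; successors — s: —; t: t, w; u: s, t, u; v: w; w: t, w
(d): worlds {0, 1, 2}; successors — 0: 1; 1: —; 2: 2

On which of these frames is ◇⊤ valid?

Frame correspondent (Sahlqvist): ∀x ∃y Rxy — i.e. seriality.
(a): fails — world u has no successor.
(b): satisfies the condition.
(c): fails — world s has no successor.
(d): fails — world 1 has no successor.

(b)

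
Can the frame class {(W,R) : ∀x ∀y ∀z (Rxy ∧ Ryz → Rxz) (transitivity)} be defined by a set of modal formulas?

The condition is transitivity. A defining modal formula is □r → □□r.
Suppose □r→□□r is valid. Take Rxy, Ryz and set V(r)={w : Rxw}. Then □r at x, so □□r at x, so □r at y, so r at z, i.e. Rxz.

Definable; □r → □□r defines it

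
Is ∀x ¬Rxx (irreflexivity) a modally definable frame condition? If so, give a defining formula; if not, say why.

Any modally definable frame class is closed under surjective bounded morphisms.
The 3-cycle (worlds a,b,c with a→b→c→a) is irreflexive, and the map sending every world to a single reflexive point • is a surjective bounded morphism (forth: every edge maps to (•,•); back: every world has a successor). So any modal formula valid on the 3-cycle is also valid on the reflexive point, which is not irreflexive.
Hence irreflexivity is not modally definable.

No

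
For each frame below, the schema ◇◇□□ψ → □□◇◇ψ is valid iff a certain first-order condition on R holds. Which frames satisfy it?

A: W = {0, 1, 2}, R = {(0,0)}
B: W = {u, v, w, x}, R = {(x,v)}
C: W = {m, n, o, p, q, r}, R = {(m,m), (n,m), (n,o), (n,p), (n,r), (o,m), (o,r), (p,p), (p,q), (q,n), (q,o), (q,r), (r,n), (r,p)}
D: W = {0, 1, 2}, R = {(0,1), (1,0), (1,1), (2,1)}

The schema corresponds to a generalized confluence (Geach) condition: ∀x ∀y ∀z ((xR²y ∧ xR²z) → ∃w (yR²w ∧ zR²w)).
A: condition met.
B: condition met.
C: fails — nR²m, nR²p but no w with mR²w and pR²w.
D: condition met.
Valid on: A, B, D.

A, B, D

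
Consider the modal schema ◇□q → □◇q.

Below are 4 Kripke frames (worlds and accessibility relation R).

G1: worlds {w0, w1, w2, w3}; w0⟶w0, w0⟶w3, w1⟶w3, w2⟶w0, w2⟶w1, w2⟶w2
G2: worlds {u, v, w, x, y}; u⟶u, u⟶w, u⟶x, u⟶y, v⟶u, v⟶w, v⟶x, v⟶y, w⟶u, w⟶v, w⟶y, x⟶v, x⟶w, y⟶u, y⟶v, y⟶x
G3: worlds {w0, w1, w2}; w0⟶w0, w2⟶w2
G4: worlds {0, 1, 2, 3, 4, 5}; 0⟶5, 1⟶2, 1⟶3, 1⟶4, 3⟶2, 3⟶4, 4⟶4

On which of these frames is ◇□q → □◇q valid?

G2, G3

Frame correspondent (Sahlqvist): ∀x ∀y ∀z (Rxy ∧ Rxz → ∃w (Ryw ∧ Rzw)) — i.e. convergence.
G1: fails — Rw0w0 and Rw0w3 but w0 and w3 have no common successor.
G2: satisfies the condition.
G3: satisfies the condition.
G4: fails — R05 and R05 but 5 and 5 have no common successor.
Valid on: G2, G3.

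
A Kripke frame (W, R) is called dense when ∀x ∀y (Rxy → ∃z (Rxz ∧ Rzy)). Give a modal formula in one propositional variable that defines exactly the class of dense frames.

□□r → □r

This is density; the standard corresponding axiom is C4: □□r → □r.
Suppose □□r→□r is valid. Take Rxy and set V(r)={w : xR²w}. Then □□r at x, so □r at x, so r at y, i.e. ∃z(Rxz∧Rzy).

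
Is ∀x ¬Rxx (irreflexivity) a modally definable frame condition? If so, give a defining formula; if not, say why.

No

If a class were modally definable it would be closed under surjective bounded morphisms (Goldblatt–Thomason).
The 2-cycle (worlds w0,w1 with w0→w1→w0) is irreflexive, and the map sending every world to a single reflexive point • is a surjective bounded morphism (forth: every edge maps to (•,•); back: every world has a successor). So any modal formula valid on the 2-cycle is also valid on the reflexive point, which is not irreflexive.
So the class is not modally definable.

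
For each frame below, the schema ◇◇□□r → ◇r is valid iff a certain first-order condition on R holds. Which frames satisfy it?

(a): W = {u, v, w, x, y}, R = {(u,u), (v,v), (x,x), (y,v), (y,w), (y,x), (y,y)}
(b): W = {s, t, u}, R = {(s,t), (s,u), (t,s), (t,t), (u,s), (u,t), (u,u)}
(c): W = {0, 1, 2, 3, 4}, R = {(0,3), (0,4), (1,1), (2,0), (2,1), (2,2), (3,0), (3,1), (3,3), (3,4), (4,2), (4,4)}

(b)

Frame correspondent (Sahlqvist): ∀x ∀y (xR²y → ∃w (yR²w ∧ xRw)) — i.e. a generalized confluence (Geach) condition.
(a): fails — yR²w but no t with wR²t and yRt.
(b): satisfies the condition.
(c): fails — 0R²1 but no w with 1R²w and 0Rw.
Valid on: (b).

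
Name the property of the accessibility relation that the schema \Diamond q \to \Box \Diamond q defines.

This schema is the 5 axiom.
It corresponds to the Euclidean property: \forall x \forall y \forall z (Rxy \wedge Rxz \to Ryz).

The Euclidean property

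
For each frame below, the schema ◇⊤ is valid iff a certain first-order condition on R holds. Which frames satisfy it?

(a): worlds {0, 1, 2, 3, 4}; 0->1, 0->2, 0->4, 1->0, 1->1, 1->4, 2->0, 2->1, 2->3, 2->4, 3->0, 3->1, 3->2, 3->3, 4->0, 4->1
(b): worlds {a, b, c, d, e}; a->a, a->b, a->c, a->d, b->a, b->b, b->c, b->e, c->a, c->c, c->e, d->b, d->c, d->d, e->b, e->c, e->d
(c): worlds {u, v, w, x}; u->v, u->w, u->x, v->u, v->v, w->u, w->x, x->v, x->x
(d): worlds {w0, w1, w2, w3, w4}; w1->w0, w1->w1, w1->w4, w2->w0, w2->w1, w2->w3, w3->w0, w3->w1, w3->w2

Frame correspondent (Sahlqvist): ∀x ∃y Rxy — i.e. seriality.
(a): holds.
(b): holds.
(c): holds.
(d): fails — world w0 has no successor.
Valid on: (a), (b), (c).

(a), (b), (c)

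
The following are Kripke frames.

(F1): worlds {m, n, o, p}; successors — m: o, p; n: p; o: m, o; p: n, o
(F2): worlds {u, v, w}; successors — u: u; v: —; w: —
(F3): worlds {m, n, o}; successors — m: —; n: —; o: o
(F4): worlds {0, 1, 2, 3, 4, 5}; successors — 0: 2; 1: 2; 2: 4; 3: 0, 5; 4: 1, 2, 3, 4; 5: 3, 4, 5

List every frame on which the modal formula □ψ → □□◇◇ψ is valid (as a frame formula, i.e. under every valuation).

(F2), (F3)

This is the axiom for a generalized confluence (Geach) condition; its first-order frame correspondent is ∀x ∀z (xR²z → ∃w (xRw ∧ zR²w)).
(F1): fails — nR²n but no w with nRw and nR²w.
(F2): condition met.
(F3): condition met.
(F4): fails — 3R²2 but no w with 3Rw and 2R²w.
Valid on: (F2), (F3).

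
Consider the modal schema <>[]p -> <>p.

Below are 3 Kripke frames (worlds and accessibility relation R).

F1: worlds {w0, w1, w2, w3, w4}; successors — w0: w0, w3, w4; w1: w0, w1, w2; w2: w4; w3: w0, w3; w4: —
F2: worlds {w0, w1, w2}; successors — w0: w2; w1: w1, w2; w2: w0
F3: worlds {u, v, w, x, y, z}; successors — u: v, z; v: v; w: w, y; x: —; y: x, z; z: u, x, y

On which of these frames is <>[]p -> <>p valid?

The schema corresponds to a generalized confluence (Geach) condition: forall x forall y (xRy -> exists w (yRw & xRw)).
F1: fails — w0Rw4 but no w with w4Rw and w0Rw.
F2: fails — w0Rw2 but no w with w2Rw and w0Rw.
F3: fails — uRz but no t with zRt and uRt.
Valid on no frame.

none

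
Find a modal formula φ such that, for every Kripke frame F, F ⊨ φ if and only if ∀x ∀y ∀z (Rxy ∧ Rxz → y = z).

A defining formula is ◇s → □s (the CD axiom).
Suppose ◇s→□s is valid. Take Rxy, Rxz and set V(s)={y}. Then ◇s at x, so □s at x, so s at z, i.e. z=y.

◇s → □s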